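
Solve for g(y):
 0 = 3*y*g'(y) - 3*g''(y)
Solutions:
 g(y) = C1 + C2*erfi(sqrt(2)*y/2)


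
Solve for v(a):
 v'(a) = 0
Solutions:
 v(a) = C1


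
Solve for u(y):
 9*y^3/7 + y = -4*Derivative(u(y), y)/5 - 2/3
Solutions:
 u(y) = C1 - 45*y^4/112 - 5*y^2/8 - 5*y/6


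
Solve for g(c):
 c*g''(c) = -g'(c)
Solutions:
 g(c) = C1 + C2*log(c)


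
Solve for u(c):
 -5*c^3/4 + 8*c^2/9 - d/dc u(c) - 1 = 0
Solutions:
 u(c) = C1 - 5*c^4/16 + 8*c^3/27 - c


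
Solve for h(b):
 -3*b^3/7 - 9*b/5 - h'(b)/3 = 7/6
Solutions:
 h(b) = C1 - 9*b^4/28 - 27*b^2/10 - 7*b/2


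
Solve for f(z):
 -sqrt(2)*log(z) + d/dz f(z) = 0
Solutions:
 f(z) = C1 + sqrt(2)*z*log(z) - sqrt(2)*z


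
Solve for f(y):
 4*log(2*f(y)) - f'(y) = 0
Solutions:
 -Integral(1/(log(_y) + log(2)), (_y, f(y)))/4 = C1 - y


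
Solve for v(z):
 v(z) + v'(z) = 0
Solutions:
 v(z) = C1*exp(-z)


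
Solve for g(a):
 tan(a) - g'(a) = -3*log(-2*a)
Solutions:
 g(a) = C1 + 3*a*log(-a) - 3*a + 3*a*log(2) - log(cos(a))


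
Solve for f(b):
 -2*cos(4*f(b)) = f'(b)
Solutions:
 f(b) = -asin((C1 + exp(16*b))/(C1 - exp(16*b)))/4 + pi/4
 f(b) = asin((C1 + exp(16*b))/(C1 - exp(16*b)))/4


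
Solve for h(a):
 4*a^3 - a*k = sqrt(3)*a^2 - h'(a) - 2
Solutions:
 h(a) = C1 - a^4 + sqrt(3)*a^3/3 + a^2*k/2 - 2*a


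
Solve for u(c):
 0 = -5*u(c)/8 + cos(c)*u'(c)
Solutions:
 u(c) = C1*(sin(c) + 1)^(5/16)/(sin(c) - 1)^(5/16)


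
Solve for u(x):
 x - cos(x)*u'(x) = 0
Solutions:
 u(x) = C1 + Integral(x/cos(x), x)


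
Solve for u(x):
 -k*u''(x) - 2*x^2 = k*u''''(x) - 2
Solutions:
 u(x) = C1 + C2*x + C3*exp(-I*x) + C4*exp(I*x) - x^4/(6*k) + 3*x^2/k


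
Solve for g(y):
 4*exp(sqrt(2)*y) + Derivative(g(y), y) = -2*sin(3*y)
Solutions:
 g(y) = C1 - 2*sqrt(2)*exp(sqrt(2)*y) + 2*cos(3*y)/3


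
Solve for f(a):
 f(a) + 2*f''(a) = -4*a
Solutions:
 f(a) = C1*sin(sqrt(2)*a/2) + C2*cos(sqrt(2)*a/2) - 4*a


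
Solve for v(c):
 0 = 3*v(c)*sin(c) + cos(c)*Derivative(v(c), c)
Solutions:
 v(c) = C1*cos(c)^3


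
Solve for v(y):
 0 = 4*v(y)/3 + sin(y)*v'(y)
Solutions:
 v(y) = C1*(cos(y) + 1)^(2/3)/(cos(y) - 1)^(2/3)


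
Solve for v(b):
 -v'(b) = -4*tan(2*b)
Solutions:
 v(b) = C1 - 2*log(cos(2*b))


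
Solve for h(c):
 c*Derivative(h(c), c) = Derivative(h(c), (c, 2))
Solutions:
 h(c) = C1 + C2*erfi(sqrt(2)*c/2)


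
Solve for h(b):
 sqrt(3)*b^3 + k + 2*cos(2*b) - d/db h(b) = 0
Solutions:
 h(b) = C1 + sqrt(3)*b^4/4 + b*k + sin(2*b)


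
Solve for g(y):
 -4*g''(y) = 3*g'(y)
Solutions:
 g(y) = C1 + C2*exp(-3*y/4)


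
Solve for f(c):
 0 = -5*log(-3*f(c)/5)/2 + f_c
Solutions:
 -2*Integral(1/(log(-_y) - log(5) + log(3)), (_y, f(c)))/5 = C1 - c


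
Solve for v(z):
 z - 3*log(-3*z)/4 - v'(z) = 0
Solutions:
 v(z) = C1 + z^2/2 - 3*z*log(-z)/4 + 3*z*(1 - log(3))/4


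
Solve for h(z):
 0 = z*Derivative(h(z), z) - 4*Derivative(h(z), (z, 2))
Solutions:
 h(z) = C1 + C2*erfi(sqrt(2)*z/4)


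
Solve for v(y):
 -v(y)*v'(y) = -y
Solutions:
 v(y) = -sqrt(C1 + y^2)
 v(y) = sqrt(C1 + y^2)


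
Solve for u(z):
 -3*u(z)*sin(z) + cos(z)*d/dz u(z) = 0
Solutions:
 u(z) = C1/cos(z)^3


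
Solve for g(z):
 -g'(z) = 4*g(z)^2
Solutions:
 g(z) = 1/(C1 + 4*z)


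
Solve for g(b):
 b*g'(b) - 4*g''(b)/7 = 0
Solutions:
 g(b) = C1 + C2*erfi(sqrt(14)*b/4)


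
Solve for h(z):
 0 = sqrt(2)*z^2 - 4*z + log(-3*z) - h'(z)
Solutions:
 h(z) = C1 + sqrt(2)*z^3/3 - 2*z^2 + z*log(-z) + z*(-1 + log(3))


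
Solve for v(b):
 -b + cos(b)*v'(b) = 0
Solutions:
 v(b) = C1 + Integral(b/cos(b), b)


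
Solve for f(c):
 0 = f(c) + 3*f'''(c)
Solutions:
 f(c) = C3*exp(-3^(2/3)*c/3) + (C1*sin(3^(1/6)*c/2) + C2*cos(3^(1/6)*c/2))*exp(3^(2/3)*c/6)


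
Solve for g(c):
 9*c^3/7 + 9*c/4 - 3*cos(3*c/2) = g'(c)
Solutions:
 g(c) = C1 + 9*c^4/28 + 9*c^2/8 - 2*sin(3*c/2)


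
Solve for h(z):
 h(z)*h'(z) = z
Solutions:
 h(z) = -sqrt(C1 + z^2)
 h(z) = sqrt(C1 + z^2)


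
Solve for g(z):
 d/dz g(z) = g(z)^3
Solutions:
 g(z) = -sqrt(2)*sqrt(-1/(C1 + z))/2
 g(z) = sqrt(2)*sqrt(-1/(C1 + z))/2


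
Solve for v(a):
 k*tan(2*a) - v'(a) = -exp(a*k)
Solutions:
 v(a) = C1 - k*log(cos(2*a))/2 + Piecewise((exp(a*k)/k, Ne(k, 0)), (a, True))


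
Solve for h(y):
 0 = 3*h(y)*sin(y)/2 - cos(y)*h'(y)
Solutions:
 h(y) = C1/cos(y)^(3/2)


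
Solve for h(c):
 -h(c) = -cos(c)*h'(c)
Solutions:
 h(c) = C1*sqrt(sin(c) + 1)/sqrt(sin(c) - 1)


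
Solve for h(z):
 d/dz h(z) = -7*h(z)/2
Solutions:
 h(z) = C1*exp(-7*z/2)


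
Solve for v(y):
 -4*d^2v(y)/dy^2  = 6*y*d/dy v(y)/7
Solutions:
 v(y) = C1 + C2*erf(sqrt(21)*y/14)


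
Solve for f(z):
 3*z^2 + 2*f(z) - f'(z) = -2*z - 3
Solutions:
 f(z) = C1*exp(2*z) - 3*z^2/2 - 5*z/2 - 11/4


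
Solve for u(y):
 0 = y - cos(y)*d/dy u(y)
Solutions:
 u(y) = C1 + Integral(y/cos(y), y)


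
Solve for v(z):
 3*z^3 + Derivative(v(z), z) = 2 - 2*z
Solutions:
 v(z) = C1 - 3*z^4/4 - z^2 + 2*z


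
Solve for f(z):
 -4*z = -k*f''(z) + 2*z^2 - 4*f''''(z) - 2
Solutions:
 f(z) = C1 + C2*z + C3*exp(-z*sqrt(-k)/2) + C4*exp(z*sqrt(-k)/2) + z^4/(6*k) + 2*z^3/(3*k) + z^2*(-1 - 8/k)/k


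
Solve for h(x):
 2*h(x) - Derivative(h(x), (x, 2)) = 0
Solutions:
 h(x) = C1*exp(-sqrt(2)*x) + C2*exp(sqrt(2)*x)


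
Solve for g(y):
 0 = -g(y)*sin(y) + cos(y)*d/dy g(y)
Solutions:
 g(y) = C1/cos(y)


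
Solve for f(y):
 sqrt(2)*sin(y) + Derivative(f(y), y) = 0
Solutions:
 f(y) = C1 + sqrt(2)*cos(y)


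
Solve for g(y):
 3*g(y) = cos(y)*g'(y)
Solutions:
 g(y) = C1*(sin(y) + 1)^(3/2)/(sin(y) - 1)^(3/2)


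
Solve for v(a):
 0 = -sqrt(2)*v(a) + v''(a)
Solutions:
 v(a) = C1*exp(-2^(1/4)*a) + C2*exp(2^(1/4)*a)


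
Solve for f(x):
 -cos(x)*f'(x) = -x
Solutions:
 f(x) = C1 + Integral(x/cos(x), x)


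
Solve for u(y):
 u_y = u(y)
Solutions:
 u(y) = C1*exp(y)


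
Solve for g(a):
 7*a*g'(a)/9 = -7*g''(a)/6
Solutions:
 g(a) = C1 + C2*erf(sqrt(3)*a/3)


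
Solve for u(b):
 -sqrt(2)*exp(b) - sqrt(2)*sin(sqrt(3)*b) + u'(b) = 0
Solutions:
 u(b) = C1 + sqrt(2)*exp(b) - sqrt(6)*cos(sqrt(3)*b)/3


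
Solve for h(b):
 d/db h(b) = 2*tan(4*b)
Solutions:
 h(b) = C1 - log(cos(4*b))/2


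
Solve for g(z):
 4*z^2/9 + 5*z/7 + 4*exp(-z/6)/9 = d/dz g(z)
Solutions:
 g(z) = C1 + 4*z^3/27 + 5*z^2/14 - 8*exp(-z/6)/3


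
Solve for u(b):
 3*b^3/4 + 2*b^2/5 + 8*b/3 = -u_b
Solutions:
 u(b) = C1 - 3*b^4/16 - 2*b^3/15 - 4*b^2/3


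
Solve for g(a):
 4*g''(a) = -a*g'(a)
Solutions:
 g(a) = C1 + C2*erf(sqrt(2)*a/4)


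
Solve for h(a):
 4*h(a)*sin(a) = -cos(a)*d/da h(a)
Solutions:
 h(a) = C1*cos(a)^4


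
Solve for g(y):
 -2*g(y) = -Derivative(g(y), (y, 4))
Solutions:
 g(y) = C1*exp(-2^(1/4)*y) + C2*exp(2^(1/4)*y) + C3*sin(2^(1/4)*y) + C4*cos(2^(1/4)*y)


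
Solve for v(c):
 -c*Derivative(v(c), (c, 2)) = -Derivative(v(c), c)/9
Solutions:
 v(c) = C1 + C2*c^(10/9)


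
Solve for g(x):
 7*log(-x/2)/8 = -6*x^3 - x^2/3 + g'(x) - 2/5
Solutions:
 g(x) = C1 + 3*x^4/2 + x^3/9 + 7*x*log(-x)/8 + x*(-35*log(2) - 19)/40


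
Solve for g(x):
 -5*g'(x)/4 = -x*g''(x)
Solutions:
 g(x) = C1 + C2*x^(9/4)


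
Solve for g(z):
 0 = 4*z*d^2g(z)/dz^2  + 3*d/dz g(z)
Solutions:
 g(z) = C1 + C2*z^(1/4)


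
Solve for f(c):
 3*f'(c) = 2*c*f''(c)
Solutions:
 f(c) = C1 + C2*c^(5/2)


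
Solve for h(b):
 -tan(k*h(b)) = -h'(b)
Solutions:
 h(b) = Piecewise((-asin(exp(C1*k + b*k))/k + pi/k, Ne(k, 0)), (nan, True))
 h(b) = Piecewise((asin(exp(C1*k + b*k))/k, Ne(k, 0)), (nan, True))


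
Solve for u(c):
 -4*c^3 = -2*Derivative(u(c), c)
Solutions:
 u(c) = C1 + c^4/2


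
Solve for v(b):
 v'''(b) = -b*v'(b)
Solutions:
 v(b) = C1 + Integral(C2*airyai(-b) + C3*airybi(-b), b)


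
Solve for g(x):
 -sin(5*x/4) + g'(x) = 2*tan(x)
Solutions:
 g(x) = C1 - 2*log(cos(x)) - 4*cos(5*x/4)/5


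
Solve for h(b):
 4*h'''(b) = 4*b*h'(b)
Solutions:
 h(b) = C1 + Integral(C2*airyai(b) + C3*airybi(b), b)


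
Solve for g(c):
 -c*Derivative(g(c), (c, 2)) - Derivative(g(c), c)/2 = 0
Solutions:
 g(c) = C1 + C2*sqrt(c)


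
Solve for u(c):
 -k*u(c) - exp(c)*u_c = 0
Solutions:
 u(c) = C1*exp(k*exp(-c))


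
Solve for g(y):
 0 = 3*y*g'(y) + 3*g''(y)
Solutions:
 g(y) = C1 + C2*erf(sqrt(2)*y/2)


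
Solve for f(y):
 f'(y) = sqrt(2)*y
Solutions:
 f(y) = C1 + sqrt(2)*y^2/2


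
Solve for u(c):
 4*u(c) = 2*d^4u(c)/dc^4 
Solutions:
 u(c) = C1*exp(-2^(1/4)*c) + C2*exp(2^(1/4)*c) + C3*sin(2^(1/4)*c) + C4*cos(2^(1/4)*c)


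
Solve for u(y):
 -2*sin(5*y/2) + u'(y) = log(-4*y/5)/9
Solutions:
 u(y) = C1 + y*log(-y)/9 - y*log(5)/9 - y/9 + 2*y*log(2)/9 - 4*cos(5*y/2)/5


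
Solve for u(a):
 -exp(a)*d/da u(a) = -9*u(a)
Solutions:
 u(a) = C1*exp(-9*exp(-a))


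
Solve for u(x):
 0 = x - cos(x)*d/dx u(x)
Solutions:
 u(x) = C1 + Integral(x/cos(x), x)


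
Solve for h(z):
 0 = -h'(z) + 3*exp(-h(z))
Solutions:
 h(z) = log(C1 + 3*z)


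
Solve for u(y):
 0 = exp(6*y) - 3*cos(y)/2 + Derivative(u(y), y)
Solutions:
 u(y) = C1 - exp(6*y)/6 + 3*sin(y)/2


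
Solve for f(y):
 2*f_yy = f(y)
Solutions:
 f(y) = C1*exp(-sqrt(2)*y/2) + C2*exp(sqrt(2)*y/2)


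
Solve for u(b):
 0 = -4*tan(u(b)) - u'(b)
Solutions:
 u(b) = pi - asin(C1*exp(-4*b))
 u(b) = asin(C1*exp(-4*b))


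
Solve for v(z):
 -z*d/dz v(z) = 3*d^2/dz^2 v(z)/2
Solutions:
 v(z) = C1 + C2*erf(sqrt(3)*z/3)


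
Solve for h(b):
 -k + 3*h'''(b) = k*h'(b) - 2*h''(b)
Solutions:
 h(b) = C1 + C2*exp(b*(sqrt(3*k + 1) - 1)/3) + C3*exp(-b*(sqrt(3*k + 1) + 1)/3) - b


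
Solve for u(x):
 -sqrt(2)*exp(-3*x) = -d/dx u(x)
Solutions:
 u(x) = C1 - sqrt(2)*exp(-3*x)/3


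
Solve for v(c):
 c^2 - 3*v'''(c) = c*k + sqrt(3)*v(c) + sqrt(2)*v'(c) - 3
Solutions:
 v(c) = C1*exp(c*(-2*2^(5/6)/(9*sqrt(3) + sqrt(8*sqrt(2) + 243))^(1/3) + 2^(2/3)*(9*sqrt(3) + sqrt(8*sqrt(2) + 243))^(1/3))/12)*sin(sqrt(3)*c*(2*2^(5/6)/(9*sqrt(3) + sqrt(8*sqrt(2) + 243))^(1/3) + 2^(2/3)*(9*sqrt(3) + sqrt(8*sqrt(2) + 243))^(1/3))/12) + C2*exp(c*(-2*2^(5/6)/(9*sqrt(3) + sqrt(8*sqrt(2) + 243))^(1/3) + 2^(2/3)*(9*sqrt(3) + sqrt(8*sqrt(2) + 243))^(1/3))/12)*cos(sqrt(3)*c*(2*2^(5/6)/(9*sqrt(3) + sqrt(8*sqrt(2) + 243))^(1/3) + 2^(2/3)*(9*sqrt(3) + sqrt(8*sqrt(2) + 243))^(1/3))/12) + C3*exp(-c*(-2*2^(5/6)/(9*sqrt(3) + sqrt(8*sqrt(2) + 243))^(1/3) + 2^(2/3)*(9*sqrt(3) + sqrt(8*sqrt(2) + 243))^(1/3))/6) + sqrt(3)*c^2/3 - sqrt(3)*c*k/3 - 2*sqrt(2)*c/3 + sqrt(2)*k/3 + 13*sqrt(3)/9


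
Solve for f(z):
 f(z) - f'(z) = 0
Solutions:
 f(z) = C1*exp(z)


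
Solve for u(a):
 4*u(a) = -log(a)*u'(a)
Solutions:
 u(a) = C1*exp(-4*li(a))


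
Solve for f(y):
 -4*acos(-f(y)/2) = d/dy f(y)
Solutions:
 Integral(1/acos(-_y/2), (_y, f(y))) = C1 - 4*y


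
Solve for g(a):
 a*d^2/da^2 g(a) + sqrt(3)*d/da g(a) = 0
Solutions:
 g(a) = C1 + C2*a^(1 - sqrt(3))


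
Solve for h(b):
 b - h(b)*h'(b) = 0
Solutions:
 h(b) = -sqrt(C1 + b^2)
 h(b) = sqrt(C1 + b^2)


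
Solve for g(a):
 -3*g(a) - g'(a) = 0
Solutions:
 g(a) = C1*exp(-3*a)


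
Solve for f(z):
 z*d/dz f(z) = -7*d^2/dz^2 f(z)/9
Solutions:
 f(z) = C1 + C2*erf(3*sqrt(14)*z/14)


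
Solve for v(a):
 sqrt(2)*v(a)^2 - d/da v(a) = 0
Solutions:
 v(a) = -1/(C1 + sqrt(2)*a)


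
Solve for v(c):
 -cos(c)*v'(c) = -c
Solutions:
 v(c) = C1 + Integral(c/cos(c), c)


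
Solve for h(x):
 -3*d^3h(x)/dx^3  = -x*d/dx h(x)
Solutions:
 h(x) = C1 + Integral(C2*airyai(3^(2/3)*x/3) + C3*airybi(3^(2/3)*x/3), x)


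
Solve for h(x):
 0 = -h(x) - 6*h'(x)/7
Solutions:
 h(x) = C1*exp(-7*x/6)


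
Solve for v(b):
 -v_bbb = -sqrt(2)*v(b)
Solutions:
 v(b) = C3*exp(2^(1/6)*b) + (C1*sin(2^(1/6)*sqrt(3)*b/2) + C2*cos(2^(1/6)*sqrt(3)*b/2))*exp(-2^(1/6)*b/2)


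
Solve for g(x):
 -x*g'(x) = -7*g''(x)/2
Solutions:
 g(x) = C1 + C2*erfi(sqrt(7)*x/7)


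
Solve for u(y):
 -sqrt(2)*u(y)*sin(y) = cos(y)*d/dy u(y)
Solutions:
 u(y) = C1*cos(y)^(sqrt(2))


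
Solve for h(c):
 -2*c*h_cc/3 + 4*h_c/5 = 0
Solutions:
 h(c) = C1 + C2*c^(11/5)


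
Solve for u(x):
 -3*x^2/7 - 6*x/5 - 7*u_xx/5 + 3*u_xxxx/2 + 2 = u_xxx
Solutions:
 u(x) = C1 + C2*x + C3*exp(x*(5 - sqrt(235))/15) + C4*exp(x*(5 + sqrt(235))/15) - 5*x^4/196 - 24*x^3/343 + 2575*x^2/4802


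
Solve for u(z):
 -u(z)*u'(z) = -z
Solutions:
 u(z) = -sqrt(C1 + z^2)
 u(z) = sqrt(C1 + z^2)


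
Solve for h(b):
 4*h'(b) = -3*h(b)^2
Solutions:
 h(b) = 4/(C1 + 3*b)


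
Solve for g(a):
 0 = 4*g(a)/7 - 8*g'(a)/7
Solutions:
 g(a) = C1*exp(a/2)


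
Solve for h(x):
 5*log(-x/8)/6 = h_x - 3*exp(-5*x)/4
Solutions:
 h(x) = C1 + 5*x*log(-x)/6 + 5*x*(-3*log(2) - 1)/6 - 3*exp(-5*x)/20


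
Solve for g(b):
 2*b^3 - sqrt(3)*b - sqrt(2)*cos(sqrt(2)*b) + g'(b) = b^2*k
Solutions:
 g(b) = C1 - b^4/2 + b^3*k/3 + sqrt(3)*b^2/2 + sin(sqrt(2)*b)


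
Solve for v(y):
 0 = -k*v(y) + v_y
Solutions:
 v(y) = C1*exp(k*y)


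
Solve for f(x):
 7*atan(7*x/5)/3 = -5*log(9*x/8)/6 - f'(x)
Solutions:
 f(x) = C1 - 5*x*log(x)/6 - 7*x*atan(7*x/5)/3 - 5*x*log(3)/3 + 5*x/6 + 5*x*log(2)/2 + 5*log(49*x^2 + 25)/6


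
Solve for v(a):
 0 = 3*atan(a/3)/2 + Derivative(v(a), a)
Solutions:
 v(a) = C1 - 3*a*atan(a/3)/2 + 9*log(a^2 + 9)/4


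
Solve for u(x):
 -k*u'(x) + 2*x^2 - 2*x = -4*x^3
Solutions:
 u(x) = C1 + x^4/k + 2*x^3/(3*k) - x^2/k


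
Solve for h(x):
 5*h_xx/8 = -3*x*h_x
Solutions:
 h(x) = C1 + C2*erf(2*sqrt(15)*x/5)


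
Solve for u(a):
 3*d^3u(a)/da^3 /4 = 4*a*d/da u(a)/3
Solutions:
 u(a) = C1 + Integral(C2*airyai(2*6^(1/3)*a/3) + C3*airybi(2*6^(1/3)*a/3), a)


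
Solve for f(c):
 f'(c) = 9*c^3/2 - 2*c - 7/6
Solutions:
 f(c) = C1 + 9*c^4/8 - c^2 - 7*c/6


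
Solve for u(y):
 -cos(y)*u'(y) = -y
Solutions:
 u(y) = C1 + Integral(y/cos(y), y)


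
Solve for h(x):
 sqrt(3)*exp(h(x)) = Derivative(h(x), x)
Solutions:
 h(x) = log(-1/(C1 + sqrt(3)*x))


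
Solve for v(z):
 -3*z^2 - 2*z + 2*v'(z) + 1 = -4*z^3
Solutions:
 v(z) = C1 - z^4/2 + z^3/2 + z^2/2 - z/2


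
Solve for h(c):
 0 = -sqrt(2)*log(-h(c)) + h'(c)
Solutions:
 -li(-h(c)) = C1 + sqrt(2)*c


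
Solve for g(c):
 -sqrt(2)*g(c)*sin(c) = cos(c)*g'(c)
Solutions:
 g(c) = C1*cos(c)^(sqrt(2))


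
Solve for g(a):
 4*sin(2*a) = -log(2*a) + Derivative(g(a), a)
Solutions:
 g(a) = C1 + a*log(a) - a + a*log(2) - 2*cos(2*a)


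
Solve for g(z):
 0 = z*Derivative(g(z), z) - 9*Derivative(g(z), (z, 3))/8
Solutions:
 g(z) = C1 + Integral(C2*airyai(2*3^(1/3)*z/3) + C3*airybi(2*3^(1/3)*z/3), z)


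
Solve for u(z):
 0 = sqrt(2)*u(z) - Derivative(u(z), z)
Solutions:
 u(z) = C1*exp(sqrt(2)*z)


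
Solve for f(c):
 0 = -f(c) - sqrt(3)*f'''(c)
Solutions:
 f(c) = C3*exp(-3^(5/6)*c/3) + (C1*sin(3^(1/3)*c/2) + C2*cos(3^(1/3)*c/2))*exp(3^(5/6)*c/6)


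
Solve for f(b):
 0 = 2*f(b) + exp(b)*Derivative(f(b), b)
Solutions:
 f(b) = C1*exp(2*exp(-b))


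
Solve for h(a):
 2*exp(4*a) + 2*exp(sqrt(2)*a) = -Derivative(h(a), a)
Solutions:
 h(a) = C1 - exp(4*a)/2 - sqrt(2)*exp(sqrt(2)*a)


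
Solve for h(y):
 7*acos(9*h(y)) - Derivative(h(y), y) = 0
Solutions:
 Integral(1/acos(9*_y), (_y, h(y))) = C1 + 7*y


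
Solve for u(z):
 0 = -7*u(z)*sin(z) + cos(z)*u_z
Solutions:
 u(z) = C1/cos(z)^7


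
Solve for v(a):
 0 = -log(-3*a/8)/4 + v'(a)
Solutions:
 v(a) = C1 + a*log(-a)/4 + a*(-3*log(2) - 1 + log(3))/4


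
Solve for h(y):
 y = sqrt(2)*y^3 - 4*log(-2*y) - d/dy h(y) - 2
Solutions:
 h(y) = C1 + sqrt(2)*y^4/4 - y^2/2 - 4*y*log(-y) + 2*y*(1 - 2*log(2))


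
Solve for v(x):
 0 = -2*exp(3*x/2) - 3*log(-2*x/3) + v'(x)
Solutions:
 v(x) = C1 + 3*x*log(-x) + 3*x*(-log(3) - 1 + log(2)) + 4*exp(3*x/2)/3


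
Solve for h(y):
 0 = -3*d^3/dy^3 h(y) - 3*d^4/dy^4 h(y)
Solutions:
 h(y) = C1 + C2*y + C3*y^2 + C4*exp(-y)


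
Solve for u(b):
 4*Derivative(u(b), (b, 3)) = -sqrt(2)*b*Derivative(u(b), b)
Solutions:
 u(b) = C1 + Integral(C2*airyai(-sqrt(2)*b/2) + C3*airybi(-sqrt(2)*b/2), b)


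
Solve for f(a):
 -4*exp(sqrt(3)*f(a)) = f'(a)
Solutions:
 f(a) = sqrt(3)*(2*log(1/(C1 + 4*a)) - log(3))/6


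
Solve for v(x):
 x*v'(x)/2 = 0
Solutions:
 v(x) = C1


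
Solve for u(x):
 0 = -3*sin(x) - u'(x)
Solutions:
 u(x) = C1 + 3*cos(x)


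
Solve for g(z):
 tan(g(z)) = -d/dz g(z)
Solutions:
 g(z) = pi - asin(C1*exp(-z))
 g(z) = asin(C1*exp(-z))


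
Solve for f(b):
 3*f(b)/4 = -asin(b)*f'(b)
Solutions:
 f(b) = C1*exp(-3*Integral(1/asin(b), b)/4)


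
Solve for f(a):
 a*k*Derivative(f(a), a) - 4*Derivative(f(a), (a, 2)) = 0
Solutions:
 f(a) = Piecewise((-sqrt(2)*sqrt(pi)*C1*erf(sqrt(2)*a*sqrt(-k)/4)/sqrt(-k) - C2, (k > 0) | (k < 0)), (-C1*a - C2, True))


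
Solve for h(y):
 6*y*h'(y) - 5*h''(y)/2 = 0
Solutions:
 h(y) = C1 + C2*erfi(sqrt(30)*y/5)


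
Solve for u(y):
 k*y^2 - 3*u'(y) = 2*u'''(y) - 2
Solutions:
 u(y) = C1 + C2*sin(sqrt(6)*y/2) + C3*cos(sqrt(6)*y/2) + k*y^3/9 - 4*k*y/9 + 2*y/3


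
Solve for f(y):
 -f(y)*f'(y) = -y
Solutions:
 f(y) = -sqrt(C1 + y^2)
 f(y) = sqrt(C1 + y^2)


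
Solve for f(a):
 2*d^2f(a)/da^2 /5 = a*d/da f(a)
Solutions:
 f(a) = C1 + C2*erfi(sqrt(5)*a/2)


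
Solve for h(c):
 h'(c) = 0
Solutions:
 h(c) = C1


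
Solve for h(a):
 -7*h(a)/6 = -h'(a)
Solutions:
 h(a) = C1*exp(7*a/6)


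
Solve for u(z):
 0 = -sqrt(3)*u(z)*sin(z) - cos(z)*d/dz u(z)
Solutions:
 u(z) = C1*cos(z)^(sqrt(3))


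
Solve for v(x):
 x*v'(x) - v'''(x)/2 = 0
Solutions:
 v(x) = C1 + Integral(C2*airyai(2^(1/3)*x) + C3*airybi(2^(1/3)*x), x)


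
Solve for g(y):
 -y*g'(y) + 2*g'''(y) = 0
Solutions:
 g(y) = C1 + Integral(C2*airyai(2^(2/3)*y/2) + C3*airybi(2^(2/3)*y/2), y)


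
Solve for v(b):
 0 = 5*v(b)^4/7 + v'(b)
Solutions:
 v(b) = 7^(1/3)*(1/(C1 + 15*b))^(1/3)
 v(b) = 7^(1/3)*(-3^(2/3) - 3*3^(1/6)*I)*(1/(C1 + 5*b))^(1/3)/6
 v(b) = 7^(1/3)*(-3^(2/3) + 3*3^(1/6)*I)*(1/(C1 + 5*b))^(1/3)/6


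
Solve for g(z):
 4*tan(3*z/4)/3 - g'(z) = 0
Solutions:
 g(z) = C1 - 16*log(cos(3*z/4))/9


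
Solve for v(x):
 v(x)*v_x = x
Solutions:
 v(x) = -sqrt(C1 + x^2)
 v(x) = sqrt(C1 + x^2)


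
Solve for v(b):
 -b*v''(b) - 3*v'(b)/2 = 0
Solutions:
 v(b) = C1 + C2/sqrt(b)


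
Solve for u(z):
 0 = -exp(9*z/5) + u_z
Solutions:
 u(z) = C1 + 5*exp(9*z/5)/9


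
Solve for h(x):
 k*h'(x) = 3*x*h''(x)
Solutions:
 h(x) = C1 + x^(re(k)/3 + 1)*(C2*sin(log(x)*Abs(im(k))/3) + C3*cos(log(x)*im(k)/3))


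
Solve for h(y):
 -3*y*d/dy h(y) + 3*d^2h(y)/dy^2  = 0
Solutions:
 h(y) = C1 + C2*erfi(sqrt(2)*y/2)


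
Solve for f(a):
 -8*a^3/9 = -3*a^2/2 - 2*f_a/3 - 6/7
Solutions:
 f(a) = C1 + a^4/3 - 3*a^3/4 - 9*a/7


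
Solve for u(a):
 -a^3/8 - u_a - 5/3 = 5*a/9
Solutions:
 u(a) = C1 - a^4/32 - 5*a^2/18 - 5*a/3


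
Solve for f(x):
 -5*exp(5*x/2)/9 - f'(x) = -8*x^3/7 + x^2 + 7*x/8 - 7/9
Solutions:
 f(x) = C1 + 2*x^4/7 - x^3/3 - 7*x^2/16 + 7*x/9 - 2*exp(5*x/2)/9


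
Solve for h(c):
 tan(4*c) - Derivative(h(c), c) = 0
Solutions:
 h(c) = C1 - log(cos(4*c))/4


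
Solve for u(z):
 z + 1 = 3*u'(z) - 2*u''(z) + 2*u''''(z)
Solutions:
 u(z) = C1 + C2*exp(6^(1/3)*z*(2*6^(1/3)/(sqrt(681) + 27)^(1/3) + (sqrt(681) + 27)^(1/3))/12)*sin(2^(1/3)*3^(1/6)*z*(-3^(2/3)*(sqrt(681) + 27)^(1/3) + 6*2^(1/3)/(sqrt(681) + 27)^(1/3))/12) + C3*exp(6^(1/3)*z*(2*6^(1/3)/(sqrt(681) + 27)^(1/3) + (sqrt(681) + 27)^(1/3))/12)*cos(2^(1/3)*3^(1/6)*z*(-3^(2/3)*(sqrt(681) + 27)^(1/3) + 6*2^(1/3)/(sqrt(681) + 27)^(1/3))/12) + C4*exp(-6^(1/3)*z*(2*6^(1/3)/(sqrt(681) + 27)^(1/3) + (sqrt(681) + 27)^(1/3))/6) + z^2/6 + 5*z/9


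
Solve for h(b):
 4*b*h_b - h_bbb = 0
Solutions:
 h(b) = C1 + Integral(C2*airyai(2^(2/3)*b) + C3*airybi(2^(2/3)*b), b)


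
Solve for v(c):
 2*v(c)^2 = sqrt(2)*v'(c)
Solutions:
 v(c) = -1/(C1 + sqrt(2)*c)


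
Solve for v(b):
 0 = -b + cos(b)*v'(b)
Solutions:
 v(b) = C1 + Integral(b/cos(b), b)


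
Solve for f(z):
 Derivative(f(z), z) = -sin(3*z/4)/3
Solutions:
 f(z) = C1 + 4*cos(3*z/4)/9


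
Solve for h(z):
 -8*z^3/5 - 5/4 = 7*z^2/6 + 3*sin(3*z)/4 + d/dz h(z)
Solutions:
 h(z) = C1 - 2*z^4/5 - 7*z^3/18 - 5*z/4 + cos(3*z)/4


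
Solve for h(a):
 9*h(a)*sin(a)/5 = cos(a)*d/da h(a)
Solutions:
 h(a) = C1/cos(a)^(9/5)


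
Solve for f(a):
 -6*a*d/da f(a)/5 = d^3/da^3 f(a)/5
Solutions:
 f(a) = C1 + Integral(C2*airyai(-6^(1/3)*a) + C3*airybi(-6^(1/3)*a), a)


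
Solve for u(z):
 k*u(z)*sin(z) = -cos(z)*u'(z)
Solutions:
 u(z) = C1*exp(k*log(cos(z)))


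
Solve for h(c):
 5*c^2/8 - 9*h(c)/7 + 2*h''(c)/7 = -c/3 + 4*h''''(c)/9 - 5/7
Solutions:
 h(c) = 35*c^2/72 + 7*c/27 + (C1*sin(3*sqrt(2)*7^(3/4)*c*sin(atan(3*sqrt(3))/2)/14) + C2*cos(3*sqrt(2)*7^(3/4)*c*sin(atan(3*sqrt(3))/2)/14))*exp(-3*sqrt(2)*7^(3/4)*c*cos(atan(3*sqrt(3))/2)/14) + (C3*sin(3*sqrt(2)*7^(3/4)*c*sin(atan(3*sqrt(3))/2)/14) + C4*cos(3*sqrt(2)*7^(3/4)*c*sin(atan(3*sqrt(3))/2)/14))*exp(3*sqrt(2)*7^(3/4)*c*cos(atan(3*sqrt(3))/2)/14) + 125/162


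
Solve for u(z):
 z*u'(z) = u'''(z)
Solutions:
 u(z) = C1 + Integral(C2*airyai(z) + C3*airybi(z), z)


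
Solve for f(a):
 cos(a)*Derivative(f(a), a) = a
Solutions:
 f(a) = C1 + Integral(a/cos(a), a)


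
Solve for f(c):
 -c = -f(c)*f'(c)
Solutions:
 f(c) = -sqrt(C1 + c^2)
 f(c) = sqrt(C1 + c^2)


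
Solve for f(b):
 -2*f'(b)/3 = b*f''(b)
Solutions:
 f(b) = C1 + C2*b^(1/3)


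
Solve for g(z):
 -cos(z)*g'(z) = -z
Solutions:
 g(z) = C1 + Integral(z/cos(z), z)


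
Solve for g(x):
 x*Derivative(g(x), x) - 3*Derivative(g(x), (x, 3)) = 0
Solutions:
 g(x) = C1 + Integral(C2*airyai(3^(2/3)*x/3) + C3*airybi(3^(2/3)*x/3), x)


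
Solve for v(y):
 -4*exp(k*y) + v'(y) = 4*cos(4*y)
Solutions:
 v(y) = C1 + sin(4*y) + 4*exp(k*y)/k


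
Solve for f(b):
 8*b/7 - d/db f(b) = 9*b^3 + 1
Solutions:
 f(b) = C1 - 9*b^4/4 + 4*b^2/7 - b


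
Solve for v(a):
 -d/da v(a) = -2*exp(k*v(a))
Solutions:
 v(a) = Piecewise((log(-1/(C1*k + 2*a*k))/k, Ne(k, 0)), (nan, True))
 v(a) = Piecewise((C1 + 2*a, Eq(k, 0)), (nan, True))


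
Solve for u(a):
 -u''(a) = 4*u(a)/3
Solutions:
 u(a) = C1*sin(2*sqrt(3)*a/3) + C2*cos(2*sqrt(3)*a/3)


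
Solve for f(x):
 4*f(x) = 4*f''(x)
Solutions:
 f(x) = C1*exp(-x) + C2*exp(x)


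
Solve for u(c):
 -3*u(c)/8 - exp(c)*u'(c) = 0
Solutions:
 u(c) = C1*exp(3*exp(-c)/8)


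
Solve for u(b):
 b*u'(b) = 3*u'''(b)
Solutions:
 u(b) = C1 + Integral(C2*airyai(3^(2/3)*b/3) + C3*airybi(3^(2/3)*b/3), b)


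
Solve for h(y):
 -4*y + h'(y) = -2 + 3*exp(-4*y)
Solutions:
 h(y) = C1 + 2*y^2 - 2*y - 3*exp(-4*y)/4


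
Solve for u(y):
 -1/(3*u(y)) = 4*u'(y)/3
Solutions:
 u(y) = -sqrt(C1 - 2*y)/2
 u(y) = sqrt(C1 - 2*y)/2


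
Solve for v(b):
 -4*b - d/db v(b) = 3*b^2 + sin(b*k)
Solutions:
 v(b) = C1 - b^3 - 2*b^2 + cos(b*k)/k


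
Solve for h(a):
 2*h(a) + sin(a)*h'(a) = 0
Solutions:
 h(a) = C1*(cos(a) + 1)/(cos(a) - 1)


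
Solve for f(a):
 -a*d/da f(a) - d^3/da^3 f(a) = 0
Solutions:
 f(a) = C1 + Integral(C2*airyai(-a) + C3*airybi(-a), a)


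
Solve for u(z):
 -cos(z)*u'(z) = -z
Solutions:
 u(z) = C1 + Integral(z/cos(z), z)


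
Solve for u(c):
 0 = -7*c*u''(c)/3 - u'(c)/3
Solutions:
 u(c) = C1 + C2*c^(6/7)


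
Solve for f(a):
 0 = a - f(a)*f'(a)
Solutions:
 f(a) = -sqrt(C1 + a^2)
 f(a) = sqrt(C1 + a^2)


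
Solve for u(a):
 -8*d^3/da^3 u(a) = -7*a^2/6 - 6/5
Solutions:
 u(a) = C1 + C2*a + C3*a^2 + 7*a^5/2880 + a^3/40


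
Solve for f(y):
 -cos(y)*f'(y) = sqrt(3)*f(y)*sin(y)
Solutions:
 f(y) = C1*cos(y)^(sqrt(3))


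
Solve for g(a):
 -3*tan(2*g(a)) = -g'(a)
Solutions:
 g(a) = -asin(C1*exp(6*a))/2 + pi/2
 g(a) = asin(C1*exp(6*a))/2


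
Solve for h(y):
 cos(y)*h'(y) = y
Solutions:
 h(y) = C1 + Integral(y/cos(y), y)


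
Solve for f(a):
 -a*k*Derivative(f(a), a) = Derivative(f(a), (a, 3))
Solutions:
 f(a) = C1 + Integral(C2*airyai(a*(-k)^(1/3)) + C3*airybi(a*(-k)^(1/3)), a)


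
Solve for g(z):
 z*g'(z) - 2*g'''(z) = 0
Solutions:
 g(z) = C1 + Integral(C2*airyai(2^(2/3)*z/2) + C3*airybi(2^(2/3)*z/2), z)


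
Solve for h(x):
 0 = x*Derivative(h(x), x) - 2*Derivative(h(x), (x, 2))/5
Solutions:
 h(x) = C1 + C2*erfi(sqrt(5)*x/2)


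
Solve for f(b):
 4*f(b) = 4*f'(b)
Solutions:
 f(b) = C1*exp(b)


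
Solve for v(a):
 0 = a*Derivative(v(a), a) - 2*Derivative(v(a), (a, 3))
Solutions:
 v(a) = C1 + Integral(C2*airyai(2^(2/3)*a/2) + C3*airybi(2^(2/3)*a/2), a)


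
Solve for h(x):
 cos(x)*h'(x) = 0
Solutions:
 h(x) = C1


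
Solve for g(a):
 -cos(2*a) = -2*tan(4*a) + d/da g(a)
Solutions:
 g(a) = C1 - log(cos(4*a))/2 - sin(2*a)/2


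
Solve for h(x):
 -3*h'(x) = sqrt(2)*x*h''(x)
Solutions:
 h(x) = C1 + C2*x^(1 - 3*sqrt(2)/2)


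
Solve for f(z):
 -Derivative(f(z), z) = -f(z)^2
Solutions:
 f(z) = -1/(C1 + z)


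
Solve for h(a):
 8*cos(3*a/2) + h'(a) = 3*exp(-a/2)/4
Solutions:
 h(a) = C1 - 16*sin(3*a/2)/3 - 3*exp(-a/2)/2


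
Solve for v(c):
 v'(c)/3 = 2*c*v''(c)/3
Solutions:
 v(c) = C1 + C2*c^(3/2)


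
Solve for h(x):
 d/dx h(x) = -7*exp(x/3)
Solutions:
 h(x) = C1 - 21*exp(x/3)


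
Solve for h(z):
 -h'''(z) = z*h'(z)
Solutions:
 h(z) = C1 + Integral(C2*airyai(-z) + C3*airybi(-z), z)


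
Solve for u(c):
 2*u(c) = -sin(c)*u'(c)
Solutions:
 u(c) = C1*(cos(c) + 1)/(cos(c) - 1)


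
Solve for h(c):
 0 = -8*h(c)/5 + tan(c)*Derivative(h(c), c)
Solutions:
 h(c) = C1*sin(c)^(8/5)


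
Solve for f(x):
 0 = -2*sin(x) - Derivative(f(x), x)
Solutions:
 f(x) = C1 + 2*cos(x)


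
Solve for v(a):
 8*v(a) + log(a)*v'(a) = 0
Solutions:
 v(a) = C1*exp(-8*li(a))


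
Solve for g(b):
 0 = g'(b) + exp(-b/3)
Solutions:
 g(b) = C1 + 3*exp(-b/3)


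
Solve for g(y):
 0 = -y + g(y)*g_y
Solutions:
 g(y) = -sqrt(C1 + y^2)
 g(y) = sqrt(C1 + y^2)


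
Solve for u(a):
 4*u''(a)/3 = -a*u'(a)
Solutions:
 u(a) = C1 + C2*erf(sqrt(6)*a/4)


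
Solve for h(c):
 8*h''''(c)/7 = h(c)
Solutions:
 h(c) = C1*exp(-14^(1/4)*c/2) + C2*exp(14^(1/4)*c/2) + C3*sin(14^(1/4)*c/2) + C4*cos(14^(1/4)*c/2)


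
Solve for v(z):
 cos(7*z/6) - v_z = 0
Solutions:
 v(z) = C1 + 6*sin(7*z/6)/7


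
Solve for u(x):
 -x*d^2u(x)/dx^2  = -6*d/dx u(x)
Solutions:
 u(x) = C1 + C2*x^7


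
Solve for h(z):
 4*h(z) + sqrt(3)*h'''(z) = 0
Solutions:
 h(z) = C3*exp(-2^(2/3)*3^(5/6)*z/3) + (C1*sin(2^(2/3)*3^(1/3)*z/2) + C2*cos(2^(2/3)*3^(1/3)*z/2))*exp(2^(2/3)*3^(5/6)*z/6)


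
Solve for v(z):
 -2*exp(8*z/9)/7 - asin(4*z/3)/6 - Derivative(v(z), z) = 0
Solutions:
 v(z) = C1 - z*asin(4*z/3)/6 - sqrt(9 - 16*z^2)/24 - 9*exp(8*z/9)/28


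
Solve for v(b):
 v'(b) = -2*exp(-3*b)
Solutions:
 v(b) = C1 + 2*exp(-3*b)/3


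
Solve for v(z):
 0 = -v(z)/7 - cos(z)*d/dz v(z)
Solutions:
 v(z) = C1*(sin(z) - 1)^(1/14)/(sin(z) + 1)^(1/14)


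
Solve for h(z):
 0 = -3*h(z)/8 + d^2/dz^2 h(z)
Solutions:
 h(z) = C1*exp(-sqrt(6)*z/4) + C2*exp(sqrt(6)*z/4)


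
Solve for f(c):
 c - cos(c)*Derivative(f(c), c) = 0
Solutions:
 f(c) = C1 + Integral(c/cos(c), c)


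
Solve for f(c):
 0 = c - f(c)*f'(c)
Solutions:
 f(c) = -sqrt(C1 + c^2)
 f(c) = sqrt(C1 + c^2)


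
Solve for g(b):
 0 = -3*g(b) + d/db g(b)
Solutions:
 g(b) = C1*exp(3*b)


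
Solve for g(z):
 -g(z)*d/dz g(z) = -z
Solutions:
 g(z) = -sqrt(C1 + z^2)
 g(z) = sqrt(C1 + z^2)


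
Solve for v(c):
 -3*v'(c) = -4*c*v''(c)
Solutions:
 v(c) = C1 + C2*c^(7/4)


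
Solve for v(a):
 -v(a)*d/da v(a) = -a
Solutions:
 v(a) = -sqrt(C1 + a^2)
 v(a) = sqrt(C1 + a^2)


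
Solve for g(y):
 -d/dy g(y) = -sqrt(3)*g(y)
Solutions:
 g(y) = C1*exp(sqrt(3)*y)


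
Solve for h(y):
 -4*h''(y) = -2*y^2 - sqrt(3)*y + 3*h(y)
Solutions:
 h(y) = C1*sin(sqrt(3)*y/2) + C2*cos(sqrt(3)*y/2) + 2*y^2/3 + sqrt(3)*y/3 - 16/9


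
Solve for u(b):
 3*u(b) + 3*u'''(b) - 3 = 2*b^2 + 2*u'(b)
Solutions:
 u(b) = C1*exp(2^(1/3)*b*(4/(sqrt(697) + 27)^(1/3) + 2^(1/3)*(sqrt(697) + 27)^(1/3))/12)*sin(2^(1/3)*sqrt(3)*b*(-2^(1/3)*(sqrt(697) + 27)^(1/3) + 4/(sqrt(697) + 27)^(1/3))/12) + C2*exp(2^(1/3)*b*(4/(sqrt(697) + 27)^(1/3) + 2^(1/3)*(sqrt(697) + 27)^(1/3))/12)*cos(2^(1/3)*sqrt(3)*b*(-2^(1/3)*(sqrt(697) + 27)^(1/3) + 4/(sqrt(697) + 27)^(1/3))/12) + C3*exp(-2^(1/3)*b*(4/(sqrt(697) + 27)^(1/3) + 2^(1/3)*(sqrt(697) + 27)^(1/3))/6) + 2*b^2/3 + 8*b/9 + 43/27


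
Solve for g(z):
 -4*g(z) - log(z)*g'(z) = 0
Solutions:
 g(z) = C1*exp(-4*li(z))


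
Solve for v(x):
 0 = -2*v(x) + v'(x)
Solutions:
 v(x) = C1*exp(2*x)


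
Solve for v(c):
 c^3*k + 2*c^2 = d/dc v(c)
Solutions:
 v(c) = C1 + c^4*k/4 + 2*c^3/3


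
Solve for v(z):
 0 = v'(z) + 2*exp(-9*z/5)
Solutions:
 v(z) = C1 + 10*exp(-9*z/5)/9


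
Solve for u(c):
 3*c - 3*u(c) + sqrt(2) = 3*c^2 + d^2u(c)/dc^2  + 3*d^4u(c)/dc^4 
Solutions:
 u(c) = -c^2 + c + (C1*sin(c*cos(atan(sqrt(35))/2)) + C2*cos(c*cos(atan(sqrt(35))/2)))*exp(-c*sin(atan(sqrt(35))/2)) + (C3*sin(c*cos(atan(sqrt(35))/2)) + C4*cos(c*cos(atan(sqrt(35))/2)))*exp(c*sin(atan(sqrt(35))/2)) + sqrt(2)/3 + 2/3


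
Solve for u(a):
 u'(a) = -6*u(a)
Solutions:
 u(a) = C1*exp(-6*a)


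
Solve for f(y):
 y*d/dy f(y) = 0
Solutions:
 f(y) = C1


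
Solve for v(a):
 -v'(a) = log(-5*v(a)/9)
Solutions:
 Integral(1/(log(-_y) - 2*log(3) + log(5)), (_y, v(a))) = C1 - a


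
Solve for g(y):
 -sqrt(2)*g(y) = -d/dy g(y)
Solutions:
 g(y) = C1*exp(sqrt(2)*y)


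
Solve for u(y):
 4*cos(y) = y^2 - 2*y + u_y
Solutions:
 u(y) = C1 - y^3/3 + y^2 + 4*sin(y)


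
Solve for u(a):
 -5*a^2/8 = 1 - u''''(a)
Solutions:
 u(a) = C1 + C2*a + C3*a^2 + C4*a^3 + a^6/576 + a^4/24


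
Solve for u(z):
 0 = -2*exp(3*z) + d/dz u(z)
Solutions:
 u(z) = C1 + 2*exp(3*z)/3


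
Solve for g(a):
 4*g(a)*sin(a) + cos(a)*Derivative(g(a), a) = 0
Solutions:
 g(a) = C1*cos(a)^4


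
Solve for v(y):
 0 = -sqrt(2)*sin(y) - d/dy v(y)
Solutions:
 v(y) = C1 + sqrt(2)*cos(y)


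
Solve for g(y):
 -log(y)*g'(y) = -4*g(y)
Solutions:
 g(y) = C1*exp(4*li(y))


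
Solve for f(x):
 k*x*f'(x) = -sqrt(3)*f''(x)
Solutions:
 f(x) = Piecewise((-sqrt(2)*3^(1/4)*sqrt(pi)*C1*erf(sqrt(2)*3^(3/4)*sqrt(k)*x/6)/(2*sqrt(k)) - C2, (k > 0) | (k < 0)), (-C1*x - C2, True))


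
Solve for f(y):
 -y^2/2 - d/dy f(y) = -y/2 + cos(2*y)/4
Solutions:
 f(y) = C1 - y^3/6 + y^2/4 - sin(2*y)/8


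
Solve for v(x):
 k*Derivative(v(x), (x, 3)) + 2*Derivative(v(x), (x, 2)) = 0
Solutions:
 v(x) = C1 + C2*x + C3*exp(-2*x/k)


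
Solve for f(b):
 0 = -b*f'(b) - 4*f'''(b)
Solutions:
 f(b) = C1 + Integral(C2*airyai(-2^(1/3)*b/2) + C3*airybi(-2^(1/3)*b/2), b)


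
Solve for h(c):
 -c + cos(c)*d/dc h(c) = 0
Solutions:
 h(c) = C1 + Integral(c/cos(c), c)


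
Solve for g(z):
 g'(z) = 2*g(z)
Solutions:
 g(z) = C1*exp(2*z)


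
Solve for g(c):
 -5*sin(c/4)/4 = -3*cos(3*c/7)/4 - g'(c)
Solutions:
 g(c) = C1 - 7*sin(3*c/7)/4 - 5*cos(c/4)


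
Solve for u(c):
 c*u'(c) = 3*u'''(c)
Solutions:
 u(c) = C1 + Integral(C2*airyai(3^(2/3)*c/3) + C3*airybi(3^(2/3)*c/3), c)


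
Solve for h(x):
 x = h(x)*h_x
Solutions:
 h(x) = -sqrt(C1 + x^2)
 h(x) = sqrt(C1 + x^2)


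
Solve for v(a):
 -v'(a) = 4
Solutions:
 v(a) = C1 - 4*a


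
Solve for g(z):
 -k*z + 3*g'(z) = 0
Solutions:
 g(z) = C1 + k*z^2/6


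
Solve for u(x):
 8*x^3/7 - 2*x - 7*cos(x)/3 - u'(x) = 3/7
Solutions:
 u(x) = C1 + 2*x^4/7 - x^2 - 3*x/7 - 7*sin(x)/3


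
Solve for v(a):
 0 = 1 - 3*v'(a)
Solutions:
 v(a) = C1 + a/3


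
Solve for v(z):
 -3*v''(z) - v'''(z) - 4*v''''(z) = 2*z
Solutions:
 v(z) = C1 + C2*z - z^3/9 + z^2/9 + (C3*sin(sqrt(47)*z/8) + C4*cos(sqrt(47)*z/8))*exp(-z/8)


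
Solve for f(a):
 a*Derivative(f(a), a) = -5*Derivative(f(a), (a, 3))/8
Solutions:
 f(a) = C1 + Integral(C2*airyai(-2*5^(2/3)*a/5) + C3*airybi(-2*5^(2/3)*a/5), a)


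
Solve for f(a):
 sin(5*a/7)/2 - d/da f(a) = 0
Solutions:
 f(a) = C1 - 7*cos(5*a/7)/10


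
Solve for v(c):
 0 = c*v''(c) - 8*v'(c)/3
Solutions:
 v(c) = C1 + C2*c^(11/3)


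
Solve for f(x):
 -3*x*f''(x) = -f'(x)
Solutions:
 f(x) = C1 + C2*x^(4/3)


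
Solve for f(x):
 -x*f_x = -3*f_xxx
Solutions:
 f(x) = C1 + Integral(C2*airyai(3^(2/3)*x/3) + C3*airybi(3^(2/3)*x/3), x)


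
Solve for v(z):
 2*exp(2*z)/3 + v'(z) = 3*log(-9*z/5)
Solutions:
 v(z) = C1 + 3*z*log(-z) + 3*z*(-log(5) - 1 + 2*log(3)) - exp(2*z)/3


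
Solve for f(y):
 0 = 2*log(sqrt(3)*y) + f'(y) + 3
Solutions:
 f(y) = C1 - 2*y*log(y) - y*log(3) - y


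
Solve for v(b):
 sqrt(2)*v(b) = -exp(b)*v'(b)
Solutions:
 v(b) = C1*exp(sqrt(2)*exp(-b))


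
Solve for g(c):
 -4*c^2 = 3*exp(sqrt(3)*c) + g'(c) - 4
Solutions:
 g(c) = C1 - 4*c^3/3 + 4*c - sqrt(3)*exp(sqrt(3)*c)


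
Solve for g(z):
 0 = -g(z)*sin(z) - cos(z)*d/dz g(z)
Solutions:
 g(z) = C1*cos(z)


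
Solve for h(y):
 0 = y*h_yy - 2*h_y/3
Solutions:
 h(y) = C1 + C2*y^(5/3)


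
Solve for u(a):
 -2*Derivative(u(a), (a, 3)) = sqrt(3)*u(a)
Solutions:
 u(a) = C3*exp(-2^(2/3)*3^(1/6)*a/2) + (C1*sin(6^(2/3)*a/4) + C2*cos(6^(2/3)*a/4))*exp(2^(2/3)*3^(1/6)*a/4)


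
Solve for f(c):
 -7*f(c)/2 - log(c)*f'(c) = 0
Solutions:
 f(c) = C1*exp(-7*li(c)/2)


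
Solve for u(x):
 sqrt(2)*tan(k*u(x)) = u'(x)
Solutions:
 u(x) = Piecewise((-asin(exp(C1*k + sqrt(2)*k*x))/k + pi/k, Ne(k, 0)), (nan, True))
 u(x) = Piecewise((asin(exp(C1*k + sqrt(2)*k*x))/k, Ne(k, 0)), (nan, True))


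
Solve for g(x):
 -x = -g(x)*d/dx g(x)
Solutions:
 g(x) = -sqrt(C1 + x^2)
 g(x) = sqrt(C1 + x^2)


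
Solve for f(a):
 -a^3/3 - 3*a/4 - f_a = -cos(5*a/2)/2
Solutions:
 f(a) = C1 - a^4/12 - 3*a^2/8 + sin(5*a/2)/5


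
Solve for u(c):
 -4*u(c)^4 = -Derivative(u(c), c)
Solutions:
 u(c) = (-1/(C1 + 12*c))^(1/3)
 u(c) = (-1/(C1 + 4*c))^(1/3)*(-3^(2/3) - 3*3^(1/6)*I)/6
 u(c) = (-1/(C1 + 4*c))^(1/3)*(-3^(2/3) + 3*3^(1/6)*I)/6


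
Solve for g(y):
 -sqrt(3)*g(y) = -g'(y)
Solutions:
 g(y) = C1*exp(sqrt(3)*y)


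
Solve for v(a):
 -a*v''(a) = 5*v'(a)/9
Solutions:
 v(a) = C1 + C2*a^(4/9)


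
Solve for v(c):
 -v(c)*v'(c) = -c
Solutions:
 v(c) = -sqrt(C1 + c^2)
 v(c) = sqrt(C1 + c^2)


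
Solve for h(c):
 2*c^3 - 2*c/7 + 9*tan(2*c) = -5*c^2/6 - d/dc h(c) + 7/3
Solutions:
 h(c) = C1 - c^4/2 - 5*c^3/18 + c^2/7 + 7*c/3 + 9*log(cos(2*c))/2


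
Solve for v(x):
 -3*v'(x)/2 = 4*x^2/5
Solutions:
 v(x) = C1 - 8*x^3/45


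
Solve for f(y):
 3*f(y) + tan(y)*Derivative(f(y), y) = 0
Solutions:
 f(y) = C1/sin(y)^3


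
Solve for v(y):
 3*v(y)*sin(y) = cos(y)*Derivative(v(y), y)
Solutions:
 v(y) = C1/cos(y)^3


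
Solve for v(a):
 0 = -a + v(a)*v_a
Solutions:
 v(a) = -sqrt(C1 + a^2)
 v(a) = sqrt(C1 + a^2)


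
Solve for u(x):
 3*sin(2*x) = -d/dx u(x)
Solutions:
 u(x) = C1 + 3*cos(2*x)/2


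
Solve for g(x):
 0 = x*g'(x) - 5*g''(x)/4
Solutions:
 g(x) = C1 + C2*erfi(sqrt(10)*x/5)


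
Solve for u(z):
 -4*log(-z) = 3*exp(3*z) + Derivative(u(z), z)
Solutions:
 u(z) = C1 - 4*z*log(-z) + 4*z - exp(3*z)


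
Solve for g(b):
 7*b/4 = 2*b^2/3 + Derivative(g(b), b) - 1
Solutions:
 g(b) = C1 - 2*b^3/9 + 7*b^2/8 + b


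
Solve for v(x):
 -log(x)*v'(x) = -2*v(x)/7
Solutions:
 v(x) = C1*exp(2*li(x)/7)


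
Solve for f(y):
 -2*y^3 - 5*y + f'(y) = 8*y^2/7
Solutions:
 f(y) = C1 + y^4/2 + 8*y^3/21 + 5*y^2/2


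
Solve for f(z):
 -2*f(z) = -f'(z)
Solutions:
 f(z) = C1*exp(2*z)


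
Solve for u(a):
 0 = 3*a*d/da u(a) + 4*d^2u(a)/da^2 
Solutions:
 u(a) = C1 + C2*erf(sqrt(6)*a/4)


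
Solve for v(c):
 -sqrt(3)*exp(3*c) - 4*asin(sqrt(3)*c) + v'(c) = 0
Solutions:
 v(c) = C1 + 4*c*asin(sqrt(3)*c) + 4*sqrt(3)*sqrt(1 - 3*c^2)/3 + sqrt(3)*exp(3*c)/3


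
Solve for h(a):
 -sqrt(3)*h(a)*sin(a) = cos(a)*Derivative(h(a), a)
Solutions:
 h(a) = C1*cos(a)^(sqrt(3))


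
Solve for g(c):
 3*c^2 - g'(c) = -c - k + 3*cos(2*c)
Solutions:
 g(c) = C1 + c^3 + c^2/2 + c*k - 3*sin(2*c)/2


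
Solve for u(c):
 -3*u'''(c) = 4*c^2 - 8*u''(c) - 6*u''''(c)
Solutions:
 u(c) = C1 + C2*c + c^4/24 + c^3/16 - 39*c^2/128 + (C3*sin(sqrt(183)*c/12) + C4*cos(sqrt(183)*c/12))*exp(c/4)


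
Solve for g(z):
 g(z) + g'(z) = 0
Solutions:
 g(z) = C1*exp(-z)


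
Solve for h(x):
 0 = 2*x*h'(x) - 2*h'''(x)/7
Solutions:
 h(x) = C1 + Integral(C2*airyai(7^(1/3)*x) + C3*airybi(7^(1/3)*x), x)


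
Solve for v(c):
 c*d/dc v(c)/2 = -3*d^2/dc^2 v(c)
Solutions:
 v(c) = C1 + C2*erf(sqrt(3)*c/6)


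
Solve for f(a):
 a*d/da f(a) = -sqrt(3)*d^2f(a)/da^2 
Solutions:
 f(a) = C1 + C2*erf(sqrt(2)*3^(3/4)*a/6)


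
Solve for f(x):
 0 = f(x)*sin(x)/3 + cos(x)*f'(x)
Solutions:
 f(x) = C1*cos(x)^(1/3)


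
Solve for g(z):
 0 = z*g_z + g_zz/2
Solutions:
 g(z) = C1 + C2*erf(z)


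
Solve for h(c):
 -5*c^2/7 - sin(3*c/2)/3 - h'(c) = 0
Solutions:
 h(c) = C1 - 5*c^3/21 + 2*cos(3*c/2)/9


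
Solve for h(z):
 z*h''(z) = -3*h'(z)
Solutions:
 h(z) = C1 + C2/z^2


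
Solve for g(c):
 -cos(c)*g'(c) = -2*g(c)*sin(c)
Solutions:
 g(c) = C1/cos(c)^2


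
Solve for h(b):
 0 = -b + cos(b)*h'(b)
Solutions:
 h(b) = C1 + Integral(b/cos(b), b)


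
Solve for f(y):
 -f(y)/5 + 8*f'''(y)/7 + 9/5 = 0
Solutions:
 f(y) = C3*exp(5^(2/3)*7^(1/3)*y/10) + (C1*sin(sqrt(3)*5^(2/3)*7^(1/3)*y/20) + C2*cos(sqrt(3)*5^(2/3)*7^(1/3)*y/20))*exp(-5^(2/3)*7^(1/3)*y/20) + 9


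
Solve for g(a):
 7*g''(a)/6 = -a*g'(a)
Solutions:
 g(a) = C1 + C2*erf(sqrt(21)*a/7)


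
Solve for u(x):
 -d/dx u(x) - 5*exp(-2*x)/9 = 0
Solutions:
 u(x) = C1 + 5*exp(-2*x)/18


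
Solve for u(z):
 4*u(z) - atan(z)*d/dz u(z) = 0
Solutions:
 u(z) = C1*exp(4*Integral(1/atan(z), z))


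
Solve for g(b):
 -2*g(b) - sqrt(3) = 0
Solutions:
 g(b) = -sqrt(3)/2


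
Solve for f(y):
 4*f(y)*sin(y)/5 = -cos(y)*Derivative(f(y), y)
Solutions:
 f(y) = C1*cos(y)^(4/5)


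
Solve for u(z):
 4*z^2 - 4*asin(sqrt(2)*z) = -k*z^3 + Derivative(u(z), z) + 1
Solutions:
 u(z) = C1 + k*z^4/4 + 4*z^3/3 - 4*z*asin(sqrt(2)*z) - z - 2*sqrt(2)*sqrt(1 - 2*z^2)


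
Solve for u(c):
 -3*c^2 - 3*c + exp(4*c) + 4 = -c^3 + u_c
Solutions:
 u(c) = C1 + c^4/4 - c^3 - 3*c^2/2 + 4*c + exp(4*c)/4


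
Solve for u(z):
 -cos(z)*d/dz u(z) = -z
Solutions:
 u(z) = C1 + Integral(z/cos(z), z)


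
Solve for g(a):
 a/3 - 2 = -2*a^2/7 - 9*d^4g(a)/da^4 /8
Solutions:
 g(a) = C1 + C2*a + C3*a^2 + C4*a^3 - 2*a^6/2835 - a^5/405 + 2*a^4/27


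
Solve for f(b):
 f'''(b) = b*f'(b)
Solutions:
 f(b) = C1 + Integral(C2*airyai(b) + C3*airybi(b), b)


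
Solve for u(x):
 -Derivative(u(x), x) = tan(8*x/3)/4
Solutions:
 u(x) = C1 + 3*log(cos(8*x/3))/32


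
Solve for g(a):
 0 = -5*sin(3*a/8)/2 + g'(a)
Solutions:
 g(a) = C1 - 20*cos(3*a/8)/3


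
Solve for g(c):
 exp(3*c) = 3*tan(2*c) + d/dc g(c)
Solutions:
 g(c) = C1 + exp(3*c)/3 + 3*log(cos(2*c))/2


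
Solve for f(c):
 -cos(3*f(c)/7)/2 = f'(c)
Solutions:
 c/2 - 7*log(sin(3*f(c)/7) - 1)/6 + 7*log(sin(3*f(c)/7) + 1)/6 = C1
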